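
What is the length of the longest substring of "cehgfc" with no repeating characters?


Input: "cehgfc"
Sliding window (track last position of each char):
  Position 0 ('c'): window [0,0] length 1 -- new best
  Position 1 ('e'): window [0,1] length 2 -- new best
  Position 2 ('h'): window [0,2] length 3 -- new best
  Position 3 ('g'): window [0,3] length 4 -- new best
  Position 4 ('f'): window [0,4] length 5 -- new best
  Position 5 ('c'): repeat (last at 0), move window start to 1
  Position 5 ('c'): window [1,5] length 5
Longest substring with no repeats: "cehgf" with length 5

5


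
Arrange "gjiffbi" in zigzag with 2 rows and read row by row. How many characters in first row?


Zigzag "gjiffbi" into 2 rows:
Placing characters:
  'g' => row 0
  'j' => row 1
  'i' => row 0
  'f' => row 1
  'f' => row 0
  'b' => row 1
  'i' => row 0
Rows:
  Row 0: "gifi"
  Row 1: "jfb"
First row length: 4

4


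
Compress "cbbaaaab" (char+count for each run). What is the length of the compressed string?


Input: cbbaaaab
Runs:
  'c' x 1 => "c1"
  'b' x 2 => "b2"
  'a' x 4 => "a4"
  'b' x 1 => "b1"
Compressed: "c1b2a4b1"
Compressed length: 8

8


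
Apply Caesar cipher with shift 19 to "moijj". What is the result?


Caesar cipher: shift "moijj" by 19
  'm' (pos 12) + 19 = pos 5 = 'f'
  'o' (pos 14) + 19 = pos 7 = 'h'
  'i' (pos 8) + 19 = pos 1 = 'b'
  'j' (pos 9) + 19 = pos 2 = 'c'
  'j' (pos 9) + 19 = pos 2 = 'c'
Result: fhbcc

fhbcc


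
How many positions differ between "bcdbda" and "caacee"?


Comparing "bcdbda" and "caacee" position by position:
  Position 0: 'b' vs 'c' => DIFFER
  Position 1: 'c' vs 'a' => DIFFER
  Position 2: 'd' vs 'a' => DIFFER
  Position 3: 'b' vs 'c' => DIFFER
  Position 4: 'd' vs 'e' => DIFFER
  Position 5: 'a' vs 'e' => DIFFER
Positions that differ: 6

6


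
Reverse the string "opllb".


Input: opllb
Reading characters right to left:
  Position 4: 'b'
  Position 3: 'l'
  Position 2: 'l'
  Position 1: 'p'
  Position 0: 'o'
Reversed: bllpo

bllpo


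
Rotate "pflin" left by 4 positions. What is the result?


Input: "pflin", rotate left by 4
First 4 characters: "pfli"
Remaining characters: "n"
Concatenate remaining + first: "n" + "pfli" = "npfli"

npfli


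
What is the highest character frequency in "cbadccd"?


Input: cbadccd
Character counts:
  'a': 1
  'b': 1
  'c': 3
  'd': 2
Maximum frequency: 3

3


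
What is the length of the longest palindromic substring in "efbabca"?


Input: "efbabca"
Checking substrings for palindromes:
  [2:5] "bab" (len 3) => palindrome
Longest palindromic substring: "bab" with length 3

3


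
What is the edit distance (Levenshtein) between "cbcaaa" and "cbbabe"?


Computing edit distance: "cbcaaa" -> "cbbabe"
DP table:
           c    b    b    a    b    e
      0    1    2    3    4    5    6
  c   1    0    1    2    3    4    5
  b   2    1    0    1    2    3    4
  c   3    2    1    1    2    3    4
  a   4    3    2    2    1    2    3
  a   5    4    3    3    2    2    3
  a   6    5    4    4    3    3    3
Edit distance = dp[6][6] = 3

3


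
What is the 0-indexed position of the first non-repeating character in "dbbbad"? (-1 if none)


Input: dbbbad
Character frequencies:
  'a': 1
  'b': 3
  'd': 2
Scanning left to right for freq == 1:
  Position 0 ('d'): freq=2, skip
  Position 1 ('b'): freq=3, skip
  Position 2 ('b'): freq=3, skip
  Position 3 ('b'): freq=3, skip
  Position 4 ('a'): unique! => answer = 4

4


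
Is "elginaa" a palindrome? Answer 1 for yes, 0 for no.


Input: elginaa
Reversed: aanigle
  Compare pos 0 ('e') with pos 6 ('a'): MISMATCH
  Compare pos 1 ('l') with pos 5 ('a'): MISMATCH
  Compare pos 2 ('g') with pos 4 ('n'): MISMATCH
Result: not a palindrome

0


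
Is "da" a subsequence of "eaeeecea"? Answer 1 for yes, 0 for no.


Check if "da" is a subsequence of "eaeeecea"
Greedy scan:
  Position 0 ('e'): no match needed
  Position 1 ('a'): no match needed
  Position 2 ('e'): no match needed
  Position 3 ('e'): no match needed
  Position 4 ('e'): no match needed
  Position 5 ('c'): no match needed
  Position 6 ('e'): no match needed
  Position 7 ('a'): no match needed
Only matched 0/2 characters => not a subsequence

0


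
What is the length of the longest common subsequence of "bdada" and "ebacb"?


LCS of "bdada" and "ebacb"
DP table:
           e    b    a    c    b
      0    0    0    0    0    0
  b   0    0    1    1    1    1
  d   0    0    1    1    1    1
  a   0    0    1    2    2    2
  d   0    0    1    2    2    2
  a   0    0    1    2    2    2
LCS length = dp[5][5] = 2

2


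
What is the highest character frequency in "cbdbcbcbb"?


Input: cbdbcbcbb
Character counts:
  'b': 5
  'c': 3
  'd': 1
Maximum frequency: 5

5


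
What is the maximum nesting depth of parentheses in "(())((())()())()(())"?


Input: "(())((())()())()(())"
Tracking depth:
  Position 0 '(': depth becomes 1
  Position 1 '(': depth becomes 2
  Position 2 ')': depth becomes 1
  Position 3 ')': depth becomes 0
  Position 4 '(': depth becomes 1
  Position 5 '(': depth becomes 2
  Position 6 '(': depth becomes 3
  Position 7 ')': depth becomes 2
  Position 8 ')': depth becomes 1
  Position 9 '(': depth becomes 2
  Position 10 ')': depth becomes 1
  Position 11 '(': depth becomes 2
  Position 12 ')': depth becomes 1
  Position 13 ')': depth becomes 0
  Position 14 '(': depth becomes 1
  Position 15 ')': depth becomes 0
  Position 16 '(': depth becomes 1
  Position 17 '(': depth becomes 2
  Position 18 ')': depth becomes 1
  Position 19 ')': depth becomes 0
Maximum depth reached: 3

3


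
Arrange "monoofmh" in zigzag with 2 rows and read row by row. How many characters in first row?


Zigzag "monoofmh" into 2 rows:
Placing characters:
  'm' => row 0
  'o' => row 1
  'n' => row 0
  'o' => row 1
  'o' => row 0
  'f' => row 1
  'm' => row 0
  'h' => row 1
Rows:
  Row 0: "mnom"
  Row 1: "oofh"
First row length: 4

4


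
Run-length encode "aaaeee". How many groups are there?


Input: aaaeee
Scanning for consecutive runs:
  Group 1: 'a' x 3 (positions 0-2)
  Group 2: 'e' x 3 (positions 3-5)
Total groups: 2

2


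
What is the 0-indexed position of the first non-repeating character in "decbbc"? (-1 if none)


Input: decbbc
Character frequencies:
  'b': 2
  'c': 2
  'd': 1
  'e': 1
Scanning left to right for freq == 1:
  Position 0 ('d'): unique! => answer = 0

0


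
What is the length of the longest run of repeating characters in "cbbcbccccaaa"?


Input: "cbbcbccccaaa"
Scanning for longest run:
  Position 1 ('b'): new char, reset run to 1
  Position 2 ('b'): continues run of 'b', length=2
  Position 3 ('c'): new char, reset run to 1
  Position 4 ('b'): new char, reset run to 1
  Position 5 ('c'): new char, reset run to 1
  Position 6 ('c'): continues run of 'c', length=2
  Position 7 ('c'): continues run of 'c', length=3
  Position 8 ('c'): continues run of 'c', length=4
  Position 9 ('a'): new char, reset run to 1
  Position 10 ('a'): continues run of 'a', length=2
  Position 11 ('a'): continues run of 'a', length=3
Longest run: 'c' with length 4

4


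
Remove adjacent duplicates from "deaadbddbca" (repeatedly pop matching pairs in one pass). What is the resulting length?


Input: deaadbddbca
Stack-based adjacent duplicate removal:
  Read 'd': push. Stack: d
  Read 'e': push. Stack: de
  Read 'a': push. Stack: dea
  Read 'a': matches stack top 'a' => pop. Stack: de
  Read 'd': push. Stack: ded
  Read 'b': push. Stack: dedb
  Read 'd': push. Stack: dedbd
  Read 'd': matches stack top 'd' => pop. Stack: dedb
  Read 'b': matches stack top 'b' => pop. Stack: ded
  Read 'c': push. Stack: dedc
  Read 'a': push. Stack: dedca
Final stack: "dedca" (length 5)

5


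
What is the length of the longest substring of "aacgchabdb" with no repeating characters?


Input: "aacgchabdb"
Sliding window (track last position of each char):
  Position 0 ('a'): window [0,0] length 1 -- new best
  Position 1 ('a'): repeat (last at 0), move window start to 1
  Position 1 ('a'): window [1,1] length 1
  Position 2 ('c'): window [1,2] length 2 -- new best
  Position 3 ('g'): window [1,3] length 3 -- new best
  Position 4 ('c'): repeat (last at 2), move window start to 3
  Position 4 ('c'): window [3,4] length 2
  Position 5 ('h'): window [3,5] length 3
  Position 6 ('a'): window [3,6] length 4 -- new best
  Position 7 ('b'): window [3,7] length 5 -- new best
  Position 8 ('d'): window [3,8] length 6 -- new best
  Position 9 ('b'): repeat (last at 7), move window start to 8
  Position 9 ('b'): window [8,9] length 2
Longest substring with no repeats: "gchabd" with length 6

6


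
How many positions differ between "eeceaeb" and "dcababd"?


Comparing "eeceaeb" and "dcababd" position by position:
  Position 0: 'e' vs 'd' => DIFFER
  Position 1: 'e' vs 'c' => DIFFER
  Position 2: 'c' vs 'a' => DIFFER
  Position 3: 'e' vs 'b' => DIFFER
  Position 4: 'a' vs 'a' => same
  Position 5: 'e' vs 'b' => DIFFER
  Position 6: 'b' vs 'd' => DIFFER
Positions that differ: 6

6


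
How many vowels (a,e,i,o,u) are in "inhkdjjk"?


Input: inhkdjjk
Checking each character:
  'i' at position 0: vowel (running total: 1)
  'n' at position 1: consonant
  'h' at position 2: consonant
  'k' at position 3: consonant
  'd' at position 4: consonant
  'j' at position 5: consonant
  'j' at position 6: consonant
  'k' at position 7: consonant
Total vowels: 1

1


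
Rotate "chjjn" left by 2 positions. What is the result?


Input: "chjjn", rotate left by 2
First 2 characters: "ch"
Remaining characters: "jjn"
Concatenate remaining + first: "jjn" + "ch" = "jjnch"

jjnch


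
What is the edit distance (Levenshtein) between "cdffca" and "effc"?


Computing edit distance: "cdffca" -> "effc"
DP table:
           e    f    f    c
      0    1    2    3    4
  c   1    1    2    3    3
  d   2    2    2    3    4
  f   3    3    2    2    3
  f   4    4    3    2    3
  c   5    5    4    3    2
  a   6    6    5    4    3
Edit distance = dp[6][4] = 3

3


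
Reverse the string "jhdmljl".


Input: jhdmljl
Reading characters right to left:
  Position 6: 'l'
  Position 5: 'j'
  Position 4: 'l'
  Position 3: 'm'
  Position 2: 'd'
  Position 1: 'h'
  Position 0: 'j'
Reversed: ljlmdhj

ljlmdhj


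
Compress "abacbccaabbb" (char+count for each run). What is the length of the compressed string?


Input: abacbccaabbb
Runs:
  'a' x 1 => "a1"
  'b' x 1 => "b1"
  'a' x 1 => "a1"
  'c' x 1 => "c1"
  'b' x 1 => "b1"
  'c' x 2 => "c2"
  'a' x 2 => "a2"
  'b' x 3 => "b3"
Compressed: "a1b1a1c1b1c2a2b3"
Compressed length: 16

16


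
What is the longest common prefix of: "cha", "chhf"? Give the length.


Words: cha, chhf
  Position 0: all 'c' => match
  Position 1: all 'h' => match
  Position 2: ('a', 'h') => mismatch, stop
LCP = "ch" (length 2)

2


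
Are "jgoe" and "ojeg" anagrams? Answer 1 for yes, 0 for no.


Strings: "jgoe", "ojeg"
Sorted first:  egjo
Sorted second: egjo
Sorted forms match => anagrams

1


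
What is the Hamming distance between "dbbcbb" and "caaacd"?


Comparing "dbbcbb" and "caaacd" position by position:
  Position 0: 'd' vs 'c' => differ
  Position 1: 'b' vs 'a' => differ
  Position 2: 'b' vs 'a' => differ
  Position 3: 'c' vs 'a' => differ
  Position 4: 'b' vs 'c' => differ
  Position 5: 'b' vs 'd' => differ
Total differences (Hamming distance): 6

6


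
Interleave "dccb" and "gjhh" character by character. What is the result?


Interleaving "dccb" and "gjhh":
  Position 0: 'd' from first, 'g' from second => "dg"
  Position 1: 'c' from first, 'j' from second => "cj"
  Position 2: 'c' from first, 'h' from second => "ch"
  Position 3: 'b' from first, 'h' from second => "bh"
Result: dgcjchbh

dgcjchbh


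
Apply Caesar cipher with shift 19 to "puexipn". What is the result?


Caesar cipher: shift "puexipn" by 19
  'p' (pos 15) + 19 = pos 8 = 'i'
  'u' (pos 20) + 19 = pos 13 = 'n'
  'e' (pos 4) + 19 = pos 23 = 'x'
  'x' (pos 23) + 19 = pos 16 = 'q'
  'i' (pos 8) + 19 = pos 1 = 'b'
  'p' (pos 15) + 19 = pos 8 = 'i'
  'n' (pos 13) + 19 = pos 6 = 'g'
Result: inxqbig

inxqbig


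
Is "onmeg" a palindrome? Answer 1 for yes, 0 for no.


Input: onmeg
Reversed: gemno
  Compare pos 0 ('o') with pos 4 ('g'): MISMATCH
  Compare pos 1 ('n') with pos 3 ('e'): MISMATCH
Result: not a palindrome

0


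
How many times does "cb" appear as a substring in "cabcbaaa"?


Searching for "cb" in "cabcbaaa"
Scanning each position:
  Position 0: "ca" => no
  Position 1: "ab" => no
  Position 2: "bc" => no
  Position 3: "cb" => MATCH
  Position 4: "ba" => no
  Position 5: "aa" => no
  Position 6: "aa" => no
Total occurrences: 1

1


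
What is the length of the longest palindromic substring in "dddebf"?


Input: "dddebf"
Checking substrings for palindromes:
  [0:3] "ddd" (len 3) => palindrome
  [0:2] "dd" (len 2) => palindrome
  [1:3] "dd" (len 2) => palindrome
Longest palindromic substring: "ddd" with length 3

3


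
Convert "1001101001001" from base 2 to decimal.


Input: "1001101001001" in base 2
Positional expansion:
  Digit '1' (value 1) x 2^12 = 4096
  Digit '0' (value 0) x 2^11 = 0
  Digit '0' (value 0) x 2^10 = 0
  Digit '1' (value 1) x 2^9 = 512
  Digit '1' (value 1) x 2^8 = 256
  Digit '0' (value 0) x 2^7 = 0
  Digit '1' (value 1) x 2^6 = 64
  Digit '0' (value 0) x 2^5 = 0
  Digit '0' (value 0) x 2^4 = 0
  Digit '1' (value 1) x 2^3 = 8
  Digit '0' (value 0) x 2^2 = 0
  Digit '0' (value 0) x 2^1 = 0
  Digit '1' (value 1) x 2^0 = 1
Sum = 4937

4937


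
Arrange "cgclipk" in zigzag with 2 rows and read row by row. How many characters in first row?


Zigzag "cgclipk" into 2 rows:
Placing characters:
  'c' => row 0
  'g' => row 1
  'c' => row 0
  'l' => row 1
  'i' => row 0
  'p' => row 1
  'k' => row 0
Rows:
  Row 0: "ccik"
  Row 1: "glp"
First row length: 4

4


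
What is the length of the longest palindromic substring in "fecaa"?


Input: "fecaa"
Checking substrings for palindromes:
  [3:5] "aa" (len 2) => palindrome
Longest palindromic substring: "aa" with length 2

2


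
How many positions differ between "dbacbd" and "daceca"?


Comparing "dbacbd" and "daceca" position by position:
  Position 0: 'd' vs 'd' => same
  Position 1: 'b' vs 'a' => DIFFER
  Position 2: 'a' vs 'c' => DIFFER
  Position 3: 'c' vs 'e' => DIFFER
  Position 4: 'b' vs 'c' => DIFFER
  Position 5: 'd' vs 'a' => DIFFER
Positions that differ: 5

5


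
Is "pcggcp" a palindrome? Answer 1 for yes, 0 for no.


Input: pcggcp
Reversed: pcggcp
  Compare pos 0 ('p') with pos 5 ('p'): match
  Compare pos 1 ('c') with pos 4 ('c'): match
  Compare pos 2 ('g') with pos 3 ('g'): match
Result: palindrome

1


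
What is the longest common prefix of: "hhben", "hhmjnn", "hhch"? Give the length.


Words: hhben, hhmjnn, hhch
  Position 0: all 'h' => match
  Position 1: all 'h' => match
  Position 2: ('b', 'm', 'c') => mismatch, stop
LCP = "hh" (length 2)

2


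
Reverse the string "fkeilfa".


Input: fkeilfa
Reading characters right to left:
  Position 6: 'a'
  Position 5: 'f'
  Position 4: 'l'
  Position 3: 'i'
  Position 2: 'e'
  Position 1: 'k'
  Position 0: 'f'
Reversed: afliekf

afliekf


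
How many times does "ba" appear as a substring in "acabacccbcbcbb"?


Searching for "ba" in "acabacccbcbcbb"
Scanning each position:
  Position 0: "ac" => no
  Position 1: "ca" => no
  Position 2: "ab" => no
  Position 3: "ba" => MATCH
  Position 4: "ac" => no
  Position 5: "cc" => no
  Position 6: "cc" => no
  Position 7: "cb" => no
  Position 8: "bc" => no
  Position 9: "cb" => no
  Position 10: "bc" => no
  Position 11: "cb" => no
  Position 12: "bb" => no
Total occurrences: 1

1


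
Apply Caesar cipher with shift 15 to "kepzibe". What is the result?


Caesar cipher: shift "kepzibe" by 15
  'k' (pos 10) + 15 = pos 25 = 'z'
  'e' (pos 4) + 15 = pos 19 = 't'
  'p' (pos 15) + 15 = pos 4 = 'e'
  'z' (pos 25) + 15 = pos 14 = 'o'
  'i' (pos 8) + 15 = pos 23 = 'x'
  'b' (pos 1) + 15 = pos 16 = 'q'
  'e' (pos 4) + 15 = pos 19 = 't'
Result: zteoxqt

zteoxqt


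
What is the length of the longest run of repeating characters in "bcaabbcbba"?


Input: "bcaabbcbba"
Scanning for longest run:
  Position 1 ('c'): new char, reset run to 1
  Position 2 ('a'): new char, reset run to 1
  Position 3 ('a'): continues run of 'a', length=2
  Position 4 ('b'): new char, reset run to 1
  Position 5 ('b'): continues run of 'b', length=2
  Position 6 ('c'): new char, reset run to 1
  Position 7 ('b'): new char, reset run to 1
  Position 8 ('b'): continues run of 'b', length=2
  Position 9 ('a'): new char, reset run to 1
Longest run: 'a' with length 2

2


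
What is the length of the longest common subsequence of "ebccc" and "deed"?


LCS of "ebccc" and "deed"
DP table:
           d    e    e    d
      0    0    0    0    0
  e   0    0    1    1    1
  b   0    0    1    1    1
  c   0    0    1    1    1
  c   0    0    1    1    1
  c   0    0    1    1    1
LCS length = dp[5][4] = 1

1


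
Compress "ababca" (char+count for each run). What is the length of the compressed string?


Input: ababca
Runs:
  'a' x 1 => "a1"
  'b' x 1 => "b1"
  'a' x 1 => "a1"
  'b' x 1 => "b1"
  'c' x 1 => "c1"
  'a' x 1 => "a1"
Compressed: "a1b1a1b1c1a1"
Compressed length: 12

12


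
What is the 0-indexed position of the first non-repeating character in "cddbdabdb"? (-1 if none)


Input: cddbdabdb
Character frequencies:
  'a': 1
  'b': 3
  'c': 1
  'd': 4
Scanning left to right for freq == 1:
  Position 0 ('c'): unique! => answer = 0

0


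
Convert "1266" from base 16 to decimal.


Input: "1266" in base 16
Positional expansion:
  Digit '1' (value 1) x 16^3 = 4096
  Digit '2' (value 2) x 16^2 = 512
  Digit '6' (value 6) x 16^1 = 96
  Digit '6' (value 6) x 16^0 = 6
Sum = 4710

4710


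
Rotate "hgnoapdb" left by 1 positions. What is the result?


Input: "hgnoapdb", rotate left by 1
First 1 characters: "h"
Remaining characters: "gnoapdb"
Concatenate remaining + first: "gnoapdb" + "h" = "gnoapdbh"

gnoapdbh


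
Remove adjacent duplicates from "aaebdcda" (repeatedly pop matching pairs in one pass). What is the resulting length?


Input: aaebdcda
Stack-based adjacent duplicate removal:
  Read 'a': push. Stack: a
  Read 'a': matches stack top 'a' => pop. Stack: (empty)
  Read 'e': push. Stack: e
  Read 'b': push. Stack: eb
  Read 'd': push. Stack: ebd
  Read 'c': push. Stack: ebdc
  Read 'd': push. Stack: ebdcd
  Read 'a': push. Stack: ebdcda
Final stack: "ebdcda" (length 6)

6


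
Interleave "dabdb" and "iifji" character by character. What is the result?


Interleaving "dabdb" and "iifji":
  Position 0: 'd' from first, 'i' from second => "di"
  Position 1: 'a' from first, 'i' from second => "ai"
  Position 2: 'b' from first, 'f' from second => "bf"
  Position 3: 'd' from first, 'j' from second => "dj"
  Position 4: 'b' from first, 'i' from second => "bi"
Result: diaibfdjbi

diaibfdjbi


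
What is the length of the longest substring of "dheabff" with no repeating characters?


Input: "dheabff"
Sliding window (track last position of each char):
  Position 0 ('d'): window [0,0] length 1 -- new best
  Position 1 ('h'): window [0,1] length 2 -- new best
  Position 2 ('e'): window [0,2] length 3 -- new best
  Position 3 ('a'): window [0,3] length 4 -- new best
  Position 4 ('b'): window [0,4] length 5 -- new best
  Position 5 ('f'): window [0,5] length 6 -- new best
  Position 6 ('f'): repeat (last at 5), move window start to 6
  Position 6 ('f'): window [6,6] length 1
Longest substring with no repeats: "dheabf" with length 6

6


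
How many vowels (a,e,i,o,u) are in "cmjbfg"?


Input: cmjbfg
Checking each character:
  'c' at position 0: consonant
  'm' at position 1: consonant
  'j' at position 2: consonant
  'b' at position 3: consonant
  'f' at position 4: consonant
  'g' at position 5: consonant
Total vowels: 0

0


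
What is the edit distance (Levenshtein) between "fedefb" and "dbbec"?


Computing edit distance: "fedefb" -> "dbbec"
DP table:
           d    b    b    e    c
      0    1    2    3    4    5
  f   1    1    2    3    4    5
  e   2    2    2    3    3    4
  d   3    2    3    3    4    4
  e   4    3    3    4    3    4
  f   5    4    4    4    4    4
  b   6    5    4    4    5    5
Edit distance = dp[6][5] = 5

5


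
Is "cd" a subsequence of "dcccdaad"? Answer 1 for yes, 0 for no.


Check if "cd" is a subsequence of "dcccdaad"
Greedy scan:
  Position 0 ('d'): no match needed
  Position 1 ('c'): matches sub[0] = 'c'
  Position 2 ('c'): no match needed
  Position 3 ('c'): no match needed
  Position 4 ('d'): matches sub[1] = 'd'
  Position 5 ('a'): no match needed
  Position 6 ('a'): no match needed
  Position 7 ('d'): no match needed
All 2 characters matched => is a subsequence

1


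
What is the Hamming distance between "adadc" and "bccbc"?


Comparing "adadc" and "bccbc" position by position:
  Position 0: 'a' vs 'b' => differ
  Position 1: 'd' vs 'c' => differ
  Position 2: 'a' vs 'c' => differ
  Position 3: 'd' vs 'b' => differ
  Position 4: 'c' vs 'c' => same
Total differences (Hamming distance): 4

4


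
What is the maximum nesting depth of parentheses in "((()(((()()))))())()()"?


Input: "((()(((()()))))())()()"
Tracking depth:
  Position 0 '(': depth becomes 1
  Position 1 '(': depth becomes 2
  Position 2 '(': depth becomes 3
  Position 3 ')': depth becomes 2
  Position 4 '(': depth becomes 3
  Position 5 '(': depth becomes 4
  Position 6 '(': depth becomes 5
  Position 7 '(': depth becomes 6
  Position 8 ')': depth becomes 5
  Position 9 '(': depth becomes 6
  Position 10 ')': depth becomes 5
  Position 11 ')': depth becomes 4
  Position 12 ')': depth becomes 3
  Position 13 ')': depth becomes 2
  Position 14 ')': depth becomes 1
  Position 15 '(': depth becomes 2
  Position 16 ')': depth becomes 1
  Position 17 ')': depth becomes 0
  Position 18 '(': depth becomes 1
  Position 19 ')': depth becomes 0
  Position 20 '(': depth becomes 1
  Position 21 ')': depth becomes 0
Maximum depth reached: 6

6


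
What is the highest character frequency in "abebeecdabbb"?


Input: abebeecdabbb
Character counts:
  'a': 2
  'b': 5
  'c': 1
  'd': 1
  'e': 3
Maximum frequency: 5

5


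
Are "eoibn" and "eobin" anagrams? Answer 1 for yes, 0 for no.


Strings: "eoibn", "eobin"
Sorted first:  beino
Sorted second: beino
Sorted forms match => anagrams

1


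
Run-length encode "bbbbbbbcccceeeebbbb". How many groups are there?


Input: bbbbbbbcccceeeebbbb
Scanning for consecutive runs:
  Group 1: 'b' x 7 (positions 0-6)
  Group 2: 'c' x 4 (positions 7-10)
  Group 3: 'e' x 4 (positions 11-14)
  Group 4: 'b' x 4 (positions 15-18)
Total groups: 4

4


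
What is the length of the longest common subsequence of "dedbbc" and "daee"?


LCS of "dedbbc" and "daee"
DP table:
           d    a    e    e
      0    0    0    0    0
  d   0    1    1    1    1
  e   0    1    1    2    2
  d   0    1    1    2    2
  b   0    1    1    2    2
  b   0    1    1    2    2
  c   0    1    1    2    2
LCS length = dp[6][4] = 2

2


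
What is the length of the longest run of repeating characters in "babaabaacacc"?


Input: "babaabaacacc"
Scanning for longest run:
  Position 1 ('a'): new char, reset run to 1
  Position 2 ('b'): new char, reset run to 1
  Position 3 ('a'): new char, reset run to 1
  Position 4 ('a'): continues run of 'a', length=2
  Position 5 ('b'): new char, reset run to 1
  Position 6 ('a'): new char, reset run to 1
  Position 7 ('a'): continues run of 'a', length=2
  Position 8 ('c'): new char, reset run to 1
  Position 9 ('a'): new char, reset run to 1
  Position 10 ('c'): new char, reset run to 1
  Position 11 ('c'): continues run of 'c', length=2
Longest run: 'a' with length 2

2


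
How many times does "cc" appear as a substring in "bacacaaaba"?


Searching for "cc" in "bacacaaaba"
Scanning each position:
  Position 0: "ba" => no
  Position 1: "ac" => no
  Position 2: "ca" => no
  Position 3: "ac" => no
  Position 4: "ca" => no
  Position 5: "aa" => no
  Position 6: "aa" => no
  Position 7: "ab" => no
  Position 8: "ba" => no
Total occurrences: 0

0


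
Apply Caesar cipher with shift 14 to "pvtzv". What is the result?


Caesar cipher: shift "pvtzv" by 14
  'p' (pos 15) + 14 = pos 3 = 'd'
  'v' (pos 21) + 14 = pos 9 = 'j'
  't' (pos 19) + 14 = pos 7 = 'h'
  'z' (pos 25) + 14 = pos 13 = 'n'
  'v' (pos 21) + 14 = pos 9 = 'j'
Result: djhnj

djhnj


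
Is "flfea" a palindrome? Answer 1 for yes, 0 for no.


Input: flfea
Reversed: aeflf
  Compare pos 0 ('f') with pos 4 ('a'): MISMATCH
  Compare pos 1 ('l') with pos 3 ('e'): MISMATCH
Result: not a palindrome

0


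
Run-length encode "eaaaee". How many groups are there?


Input: eaaaee
Scanning for consecutive runs:
  Group 1: 'e' x 1 (positions 0-0)
  Group 2: 'a' x 3 (positions 1-3)
  Group 3: 'e' x 2 (positions 4-5)
Total groups: 3

3


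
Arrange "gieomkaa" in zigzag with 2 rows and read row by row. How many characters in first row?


Zigzag "gieomkaa" into 2 rows:
Placing characters:
  'g' => row 0
  'i' => row 1
  'e' => row 0
  'o' => row 1
  'm' => row 0
  'k' => row 1
  'a' => row 0
  'a' => row 1
Rows:
  Row 0: "gema"
  Row 1: "ioka"
First row length: 4

4


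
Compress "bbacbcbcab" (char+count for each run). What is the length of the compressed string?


Input: bbacbcbcab
Runs:
  'b' x 2 => "b2"
  'a' x 1 => "a1"
  'c' x 1 => "c1"
  'b' x 1 => "b1"
  'c' x 1 => "c1"
  'b' x 1 => "b1"
  'c' x 1 => "c1"
  'a' x 1 => "a1"
  'b' x 1 => "b1"
Compressed: "b2a1c1b1c1b1c1a1b1"
Compressed length: 18

18


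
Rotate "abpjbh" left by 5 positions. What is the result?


Input: "abpjbh", rotate left by 5
First 5 characters: "abpjb"
Remaining characters: "h"
Concatenate remaining + first: "h" + "abpjb" = "habpjb"

habpjb


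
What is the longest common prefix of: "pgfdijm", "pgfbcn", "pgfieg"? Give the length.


Words: pgfdijm, pgfbcn, pgfieg
  Position 0: all 'p' => match
  Position 1: all 'g' => match
  Position 2: all 'f' => match
  Position 3: ('d', 'b', 'i') => mismatch, stop
LCP = "pgf" (length 3)

3


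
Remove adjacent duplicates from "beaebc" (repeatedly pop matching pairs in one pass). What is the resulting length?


Input: beaebc
Stack-based adjacent duplicate removal:
  Read 'b': push. Stack: b
  Read 'e': push. Stack: be
  Read 'a': push. Stack: bea
  Read 'e': push. Stack: beae
  Read 'b': push. Stack: beaeb
  Read 'c': push. Stack: beaebc
Final stack: "beaebc" (length 6)

6


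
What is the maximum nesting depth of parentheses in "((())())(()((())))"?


Input: "((())())(()((())))"
Tracking depth:
  Position 0 '(': depth becomes 1
  Position 1 '(': depth becomes 2
  Position 2 '(': depth becomes 3
  Position 3 ')': depth becomes 2
  Position 4 ')': depth becomes 1
  Position 5 '(': depth becomes 2
  Position 6 ')': depth becomes 1
  Position 7 ')': depth becomes 0
  Position 8 '(': depth becomes 1
  Position 9 '(': depth becomes 2
  Position 10 ')': depth becomes 1
  Position 11 '(': depth becomes 2
  Position 12 '(': depth becomes 3
  Position 13 '(': depth becomes 4
  Position 14 ')': depth becomes 3
  Position 15 ')': depth becomes 2
  Position 16 ')': depth becomes 1
  Position 17 ')': depth becomes 0
Maximum depth reached: 4

4


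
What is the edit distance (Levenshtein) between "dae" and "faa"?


Computing edit distance: "dae" -> "faa"
DP table:
           f    a    a
      0    1    2    3
  d   1    1    2    3
  a   2    2    1    2
  e   3    3    2    2
Edit distance = dp[3][3] = 2

2


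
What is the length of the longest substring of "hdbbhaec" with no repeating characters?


Input: "hdbbhaec"
Sliding window (track last position of each char):
  Position 0 ('h'): window [0,0] length 1 -- new best
  Position 1 ('d'): window [0,1] length 2 -- new best
  Position 2 ('b'): window [0,2] length 3 -- new best
  Position 3 ('b'): repeat (last at 2), move window start to 3
  Position 3 ('b'): window [3,3] length 1
  Position 4 ('h'): window [3,4] length 2
  Position 5 ('a'): window [3,5] length 3
  Position 6 ('e'): window [3,6] length 4 -- new best
  Position 7 ('c'): window [3,7] length 5 -- new best
Longest substring with no repeats: "bhaec" with length 5

5


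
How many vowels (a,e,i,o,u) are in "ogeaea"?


Input: ogeaea
Checking each character:
  'o' at position 0: vowel (running total: 1)
  'g' at position 1: consonant
  'e' at position 2: vowel (running total: 2)
  'a' at position 3: vowel (running total: 3)
  'e' at position 4: vowel (running total: 4)
  'a' at position 5: vowel (running total: 5)
Total vowels: 5

5


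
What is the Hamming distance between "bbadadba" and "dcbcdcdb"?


Comparing "bbadadba" and "dcbcdcdb" position by position:
  Position 0: 'b' vs 'd' => differ
  Position 1: 'b' vs 'c' => differ
  Position 2: 'a' vs 'b' => differ
  Position 3: 'd' vs 'c' => differ
  Position 4: 'a' vs 'd' => differ
  Position 5: 'd' vs 'c' => differ
  Position 6: 'b' vs 'd' => differ
  Position 7: 'a' vs 'b' => differ
Total differences (Hamming distance): 8

8


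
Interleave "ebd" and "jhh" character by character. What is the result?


Interleaving "ebd" and "jhh":
  Position 0: 'e' from first, 'j' from second => "ej"
  Position 1: 'b' from first, 'h' from second => "bh"
  Position 2: 'd' from first, 'h' from second => "dh"
Result: ejbhdh

ejbhdh


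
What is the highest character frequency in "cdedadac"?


Input: cdedadac
Character counts:
  'a': 2
  'c': 2
  'd': 3
  'e': 1
Maximum frequency: 3

3


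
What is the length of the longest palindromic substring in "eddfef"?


Input: "eddfef"
Checking substrings for palindromes:
  [3:6] "fef" (len 3) => palindrome
  [1:3] "dd" (len 2) => palindrome
Longest palindromic substring: "fef" with length 3

3


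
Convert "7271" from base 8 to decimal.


Input: "7271" in base 8
Positional expansion:
  Digit '7' (value 7) x 8^3 = 3584
  Digit '2' (value 2) x 8^2 = 128
  Digit '7' (value 7) x 8^1 = 56
  Digit '1' (value 1) x 8^0 = 1
Sum = 3769

3769


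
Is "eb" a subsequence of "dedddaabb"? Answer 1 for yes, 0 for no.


Check if "eb" is a subsequence of "dedddaabb"
Greedy scan:
  Position 0 ('d'): no match needed
  Position 1 ('e'): matches sub[0] = 'e'
  Position 2 ('d'): no match needed
  Position 3 ('d'): no match needed
  Position 4 ('d'): no match needed
  Position 5 ('a'): no match needed
  Position 6 ('a'): no match needed
  Position 7 ('b'): matches sub[1] = 'b'
  Position 8 ('b'): no match needed
All 2 characters matched => is a subsequence

1


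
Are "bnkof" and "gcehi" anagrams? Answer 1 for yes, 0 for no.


Strings: "bnkof", "gcehi"
Sorted first:  bfkno
Sorted second: ceghi
Differ at position 0: 'b' vs 'c' => not anagrams

0


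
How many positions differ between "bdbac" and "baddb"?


Comparing "bdbac" and "baddb" position by position:
  Position 0: 'b' vs 'b' => same
  Position 1: 'd' vs 'a' => DIFFER
  Position 2: 'b' vs 'd' => DIFFER
  Position 3: 'a' vs 'd' => DIFFER
  Position 4: 'c' vs 'b' => DIFFER
Positions that differ: 4

4


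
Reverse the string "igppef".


Input: igppef
Reading characters right to left:
  Position 5: 'f'
  Position 4: 'e'
  Position 3: 'p'
  Position 2: 'p'
  Position 1: 'g'
  Position 0: 'i'
Reversed: feppgi

feppgi


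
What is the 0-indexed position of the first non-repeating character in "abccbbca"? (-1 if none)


Input: abccbbca
Character frequencies:
  'a': 2
  'b': 3
  'c': 3
Scanning left to right for freq == 1:
  Position 0 ('a'): freq=2, skip
  Position 1 ('b'): freq=3, skip
  Position 2 ('c'): freq=3, skip
  Position 3 ('c'): freq=3, skip
  Position 4 ('b'): freq=3, skip
  Position 5 ('b'): freq=3, skip
  Position 6 ('c'): freq=3, skip
  Position 7 ('a'): freq=2, skip
  No unique character found => answer = -1

-1


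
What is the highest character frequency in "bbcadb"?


Input: bbcadb
Character counts:
  'a': 1
  'b': 3
  'c': 1
  'd': 1
Maximum frequency: 3

3


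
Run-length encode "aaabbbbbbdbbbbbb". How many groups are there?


Input: aaabbbbbbdbbbbbb
Scanning for consecutive runs:
  Group 1: 'a' x 3 (positions 0-2)
  Group 2: 'b' x 6 (positions 3-8)
  Group 3: 'd' x 1 (positions 9-9)
  Group 4: 'b' x 6 (positions 10-15)
Total groups: 4

4


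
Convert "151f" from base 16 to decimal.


Input: "151f" in base 16
Positional expansion:
  Digit '1' (value 1) x 16^3 = 4096
  Digit '5' (value 5) x 16^2 = 1280
  Digit '1' (value 1) x 16^1 = 16
  Digit 'f' (value 15) x 16^0 = 15
Sum = 5407

5407


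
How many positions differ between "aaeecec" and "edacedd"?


Comparing "aaeecec" and "edacedd" position by position:
  Position 0: 'a' vs 'e' => DIFFER
  Position 1: 'a' vs 'd' => DIFFER
  Position 2: 'e' vs 'a' => DIFFER
  Position 3: 'e' vs 'c' => DIFFER
  Position 4: 'c' vs 'e' => DIFFER
  Position 5: 'e' vs 'd' => DIFFER
  Position 6: 'c' vs 'd' => DIFFER
Positions that differ: 7

7


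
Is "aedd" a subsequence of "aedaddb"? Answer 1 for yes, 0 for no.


Check if "aedd" is a subsequence of "aedaddb"
Greedy scan:
  Position 0 ('a'): matches sub[0] = 'a'
  Position 1 ('e'): matches sub[1] = 'e'
  Position 2 ('d'): matches sub[2] = 'd'
  Position 3 ('a'): no match needed
  Position 4 ('d'): matches sub[3] = 'd'
  Position 5 ('d'): no match needed
  Position 6 ('b'): no match needed
All 4 characters matched => is a subsequence

1


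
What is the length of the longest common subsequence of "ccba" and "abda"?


LCS of "ccba" and "abda"
DP table:
           a    b    d    a
      0    0    0    0    0
  c   0    0    0    0    0
  c   0    0    0    0    0
  b   0    0    1    1    1
  a   0    1    1    1    2
LCS length = dp[4][4] = 2

2


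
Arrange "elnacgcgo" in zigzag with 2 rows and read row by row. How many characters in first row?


Zigzag "elnacgcgo" into 2 rows:
Placing characters:
  'e' => row 0
  'l' => row 1
  'n' => row 0
  'a' => row 1
  'c' => row 0
  'g' => row 1
  'c' => row 0
  'g' => row 1
  'o' => row 0
Rows:
  Row 0: "encco"
  Row 1: "lagg"
First row length: 5

5


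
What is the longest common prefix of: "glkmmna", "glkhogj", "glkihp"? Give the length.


Words: glkmmna, glkhogj, glkihp
  Position 0: all 'g' => match
  Position 1: all 'l' => match
  Position 2: all 'k' => match
  Position 3: ('m', 'h', 'i') => mismatch, stop
LCP = "glk" (length 3)

3


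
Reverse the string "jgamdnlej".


Input: jgamdnlej
Reading characters right to left:
  Position 8: 'j'
  Position 7: 'e'
  Position 6: 'l'
  Position 5: 'n'
  Position 4: 'd'
  Position 3: 'm'
  Position 2: 'a'
  Position 1: 'g'
  Position 0: 'j'
Reversed: jelndmagj

jelndmagj


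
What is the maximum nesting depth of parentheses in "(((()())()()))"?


Input: "(((()())()()))"
Tracking depth:
  Position 0 '(': depth becomes 1
  Position 1 '(': depth becomes 2
  Position 2 '(': depth becomes 3
  Position 3 '(': depth becomes 4
  Position 4 ')': depth becomes 3
  Position 5 '(': depth becomes 4
  Position 6 ')': depth becomes 3
  Position 7 ')': depth becomes 2
  Position 8 '(': depth becomes 3
  Position 9 ')': depth becomes 2
  Position 10 '(': depth becomes 3
  Position 11 ')': depth becomes 2
  Position 12 ')': depth becomes 1
  Position 13 ')': depth becomes 0
Maximum depth reached: 4

4


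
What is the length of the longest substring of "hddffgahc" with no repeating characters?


Input: "hddffgahc"
Sliding window (track last position of each char):
  Position 0 ('h'): window [0,0] length 1 -- new best
  Position 1 ('d'): window [0,1] length 2 -- new best
  Position 2 ('d'): repeat (last at 1), move window start to 2
  Position 2 ('d'): window [2,2] length 1
  Position 3 ('f'): window [2,3] length 2
  Position 4 ('f'): repeat (last at 3), move window start to 4
  Position 4 ('f'): window [4,4] length 1
  Position 5 ('g'): window [4,5] length 2
  Position 6 ('a'): window [4,6] length 3 -- new best
  Position 7 ('h'): window [4,7] length 4 -- new best
  Position 8 ('c'): window [4,8] length 5 -- new best
Longest substring with no repeats: "fgahc" with length 5

5


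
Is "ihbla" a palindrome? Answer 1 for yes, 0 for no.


Input: ihbla
Reversed: albhi
  Compare pos 0 ('i') with pos 4 ('a'): MISMATCH
  Compare pos 1 ('h') with pos 3 ('l'): MISMATCH
Result: not a palindrome

0


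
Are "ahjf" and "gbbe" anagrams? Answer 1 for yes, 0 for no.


Strings: "ahjf", "gbbe"
Sorted first:  afhj
Sorted second: bbeg
Differ at position 0: 'a' vs 'b' => not anagrams

0


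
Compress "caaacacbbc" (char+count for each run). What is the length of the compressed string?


Input: caaacacbbc
Runs:
  'c' x 1 => "c1"
  'a' x 3 => "a3"
  'c' x 1 => "c1"
  'a' x 1 => "a1"
  'c' x 1 => "c1"
  'b' x 2 => "b2"
  'c' x 1 => "c1"
Compressed: "c1a3c1a1c1b2c1"
Compressed length: 14

14


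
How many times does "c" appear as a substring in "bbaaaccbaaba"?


Searching for "c" in "bbaaaccbaaba"
Scanning each position:
  Position 0: "b" => no
  Position 1: "b" => no
  Position 2: "a" => no
  Position 3: "a" => no
  Position 4: "a" => no
  Position 5: "c" => MATCH
  Position 6: "c" => MATCH
  Position 7: "b" => no
  Position 8: "a" => no
  Position 9: "a" => no
  Position 10: "b" => no
  Position 11: "a" => no
Total occurrences: 2

2


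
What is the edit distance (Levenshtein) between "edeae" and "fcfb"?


Computing edit distance: "edeae" -> "fcfb"
DP table:
           f    c    f    b
      0    1    2    3    4
  e   1    1    2    3    4
  d   2    2    2    3    4
  e   3    3    3    3    4
  a   4    4    4    4    4
  e   5    5    5    5    5
Edit distance = dp[5][4] = 5

5


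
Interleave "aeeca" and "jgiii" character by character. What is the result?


Interleaving "aeeca" and "jgiii":
  Position 0: 'a' from first, 'j' from second => "aj"
  Position 1: 'e' from first, 'g' from second => "eg"
  Position 2: 'e' from first, 'i' from second => "ei"
  Position 3: 'c' from first, 'i' from second => "ci"
  Position 4: 'a' from first, 'i' from second => "ai"
Result: ajegeiciai

ajegeiciai


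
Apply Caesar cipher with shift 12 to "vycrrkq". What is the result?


Caesar cipher: shift "vycrrkq" by 12
  'v' (pos 21) + 12 = pos 7 = 'h'
  'y' (pos 24) + 12 = pos 10 = 'k'
  'c' (pos 2) + 12 = pos 14 = 'o'
  'r' (pos 17) + 12 = pos 3 = 'd'
  'r' (pos 17) + 12 = pos 3 = 'd'
  'k' (pos 10) + 12 = pos 22 = 'w'
  'q' (pos 16) + 12 = pos 2 = 'c'
Result: hkoddwc

hkoddwc


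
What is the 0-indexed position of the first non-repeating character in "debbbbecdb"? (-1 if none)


Input: debbbbecdb
Character frequencies:
  'b': 5
  'c': 1
  'd': 2
  'e': 2
Scanning left to right for freq == 1:
  Position 0 ('d'): freq=2, skip
  Position 1 ('e'): freq=2, skip
  Position 2 ('b'): freq=5, skip
  Position 3 ('b'): freq=5, skip
  Position 4 ('b'): freq=5, skip
  Position 5 ('b'): freq=5, skip
  Position 6 ('e'): freq=2, skip
  Position 7 ('c'): unique! => answer = 7

7


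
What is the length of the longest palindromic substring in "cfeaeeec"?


Input: "cfeaeeec"
Checking substrings for palindromes:
  [2:5] "eae" (len 3) => palindrome
  [4:7] "eee" (len 3) => palindrome
  [4:6] "ee" (len 2) => palindrome
  [5:7] "ee" (len 2) => palindrome
Longest palindromic substring: "eae" with length 3

3


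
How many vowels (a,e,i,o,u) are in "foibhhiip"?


Input: foibhhiip
Checking each character:
  'f' at position 0: consonant
  'o' at position 1: vowel (running total: 1)
  'i' at position 2: vowel (running total: 2)
  'b' at position 3: consonant
  'h' at position 4: consonant
  'h' at position 5: consonant
  'i' at position 6: vowel (running total: 3)
  'i' at position 7: vowel (running total: 4)
  'p' at position 8: consonant
Total vowels: 4

4


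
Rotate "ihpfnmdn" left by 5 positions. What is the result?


Input: "ihpfnmdn", rotate left by 5
First 5 characters: "ihpfn"
Remaining characters: "mdn"
Concatenate remaining + first: "mdn" + "ihpfn" = "mdnihpfn"

mdnihpfn


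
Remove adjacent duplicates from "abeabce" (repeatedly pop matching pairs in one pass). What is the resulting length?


Input: abeabce
Stack-based adjacent duplicate removal:
  Read 'a': push. Stack: a
  Read 'b': push. Stack: ab
  Read 'e': push. Stack: abe
  Read 'a': push. Stack: abea
  Read 'b': push. Stack: abeab
  Read 'c': push. Stack: abeabc
  Read 'e': push. Stack: abeabce
Final stack: "abeabce" (length 7)

7
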